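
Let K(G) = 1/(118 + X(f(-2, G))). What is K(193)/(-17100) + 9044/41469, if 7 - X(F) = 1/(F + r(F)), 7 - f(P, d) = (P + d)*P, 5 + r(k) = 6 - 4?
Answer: 1243634606761/5702387675850 ≈ 0.21809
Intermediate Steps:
r(k) = -3 (r(k) = -5 + (6 - 4) = -5 + 2 = -3)
f(P, d) = 7 - P*(P + d) (f(P, d) = 7 - (P + d)*P = 7 - P*(P + d))
X(F) = 7 - 1/(-3 + F) (X(F) = 7 - 1/(F - 3) = 7 - 1/(-3 + F))
K(G) = 1/(118 + (-1 + 14*G)/(2*G)) (K(G) = 1/(118 + (-22 + 7*(7 - 1*(-2)² - 1*(-2)*G))/(-3 + (7 - 1*(-2)² - 1*(-2)*G))) = 1/(118 + (-22 + 7*(7 - 1*4 + 2*G))/(-3 + (7 - 1*4 + 2*G))) = 1/(118 + (-22 + 7*(7 - 4 + 2*G))/(-3 + (7 - 4 + 2*G))) = 1/(118 + (-22 + 7*(3 + 2*G))/(-3 + (3 + 2*G))) = 1/(118 + (-22 + (21 + 14*G))/((2*G))) = 1/(118 + (1/(2*G))*(-1 + 14*G)) = 1/(118 + (-1 + 14*G)/(2*G)))
K(193)/(-17100) + 9044/41469 = (2*193/(-1 + 250*193))/(-17100) + 9044/41469 = (2*193/(-1 + 48250))*(-1/17100) + 9044*(1/41469) = (2*193/48249)*(-1/17100) + 9044/41469 = (2*193*(1/48249))*(-1/17100) + 9044/41469 = (386/48249)*(-1/17100) + 9044/41469 = -193/412528950 + 9044/41469 = 1243634606761/5702387675850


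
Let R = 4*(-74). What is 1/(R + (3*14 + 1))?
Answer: -1/253 ≈ -0.0039526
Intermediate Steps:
R = -296
1/(R + (3*14 + 1)) = 1/(-296 + (3*14 + 1)) = 1/(-296 + (42 + 1)) = 1/(-296 + 43) = 1/(-253) = -1/253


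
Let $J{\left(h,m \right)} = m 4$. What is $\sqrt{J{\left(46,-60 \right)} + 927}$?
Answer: $\sqrt{687} \approx 26.211$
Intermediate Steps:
$J{\left(h,m \right)} = 4 m$
$\sqrt{J{\left(46,-60 \right)} + 927} = \sqrt{4 \left(-60\right) + 927} = \sqrt{-240 + 927} = \sqrt{687}$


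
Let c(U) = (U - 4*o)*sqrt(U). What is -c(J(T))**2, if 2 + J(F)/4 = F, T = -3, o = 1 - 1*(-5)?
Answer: 38720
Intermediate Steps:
o = 6 (o = 1 + 5 = 6)
J(F) = -8 + 4*F
c(U) = sqrt(U)*(-24 + U) (c(U) = (U - 4*6)*sqrt(U) = (U - 24)*sqrt(U) = (-24 + U)*sqrt(U) = sqrt(U)*(-24 + U))
-c(J(T))**2 = -(sqrt(-8 + 4*(-3))*(-24 + (-8 + 4*(-3))))**2 = -(sqrt(-8 - 12)*(-24 + (-8 - 12)))**2 = -(sqrt(-20)*(-24 - 20))**2 = -((2*I*sqrt(5))*(-44))**2 = -(-88*I*sqrt(5))**2 = -1*(-38720) = 38720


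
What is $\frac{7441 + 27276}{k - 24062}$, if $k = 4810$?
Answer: $- \frac{34717}{19252} \approx -1.8033$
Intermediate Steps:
$\frac{7441 + 27276}{k - 24062} = \frac{7441 + 27276}{4810 - 24062} = \frac{34717}{-19252} = 34717 \left(- \frac{1}{19252}\right) = - \frac{34717}{19252}$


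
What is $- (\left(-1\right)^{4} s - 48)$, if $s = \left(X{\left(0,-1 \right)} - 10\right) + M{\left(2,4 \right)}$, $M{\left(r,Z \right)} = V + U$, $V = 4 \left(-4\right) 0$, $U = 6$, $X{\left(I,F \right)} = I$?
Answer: $52$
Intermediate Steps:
$V = 0$ ($V = \left(-16\right) 0 = 0$)
$M{\left(r,Z \right)} = 6$ ($M{\left(r,Z \right)} = 0 + 6 = 6$)
$s = -4$ ($s = \left(0 - 10\right) + 6 = -10 + 6 = -4$)
$- (\left(-1\right)^{4} s - 48) = - (\left(-1\right)^{4} \left(-4\right) - 48) = - (1 \left(-4\right) - 48) = - (-4 - 48) = \left(-1\right) \left(-52\right) = 52$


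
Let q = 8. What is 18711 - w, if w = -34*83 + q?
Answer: 21525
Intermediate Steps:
w = -2814 (w = -34*83 + 8 = -2822 + 8 = -2814)
18711 - w = 18711 - 1*(-2814) = 18711 + 2814 = 21525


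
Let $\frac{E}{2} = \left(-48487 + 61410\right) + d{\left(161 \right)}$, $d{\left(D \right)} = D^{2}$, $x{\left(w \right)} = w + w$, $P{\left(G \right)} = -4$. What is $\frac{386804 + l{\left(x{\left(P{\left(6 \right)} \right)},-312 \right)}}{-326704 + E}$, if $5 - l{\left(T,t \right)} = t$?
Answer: $- \frac{387121}{249016} \approx -1.5546$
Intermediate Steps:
$x{\left(w \right)} = 2 w$
$l{\left(T,t \right)} = 5 - t$
$E = 77688$ ($E = 2 \left(\left(-48487 + 61410\right) + 161^{2}\right) = 2 \left(12923 + 25921\right) = 2 \cdot 38844 = 77688$)
$\frac{386804 + l{\left(x{\left(P{\left(6 \right)} \right)},-312 \right)}}{-326704 + E} = \frac{386804 + \left(5 - -312\right)}{-326704 + 77688} = \frac{386804 + \left(5 + 312\right)}{-249016} = \left(386804 + 317\right) \left(- \frac{1}{249016}\right) = 387121 \left(- \frac{1}{249016}\right) = - \frac{387121}{249016}$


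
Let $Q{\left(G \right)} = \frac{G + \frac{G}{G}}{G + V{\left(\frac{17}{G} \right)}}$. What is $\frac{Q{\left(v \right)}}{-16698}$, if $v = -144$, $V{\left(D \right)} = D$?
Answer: $- \frac{312}{5250509} \approx -5.9423 \cdot 10^{-5}$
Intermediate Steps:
$Q{\left(G \right)} = \frac{1 + G}{G + \frac{17}{G}}$ ($Q{\left(G \right)} = \frac{G + \frac{G}{G}}{G + \frac{17}{G}} = \frac{G + 1}{G + \frac{17}{G}} = \frac{1 + G}{G + \frac{17}{G}}$)
$\frac{Q{\left(v \right)}}{-16698} = \frac{\left(-144\right) \frac{1}{17 + \left(-144\right)^{2}} \left(1 - 144\right)}{-16698} = \left(-144\right) \frac{1}{17 + 20736} \left(-143\right) \left(- \frac{1}{16698}\right) = \left(-144\right) \frac{1}{20753} \left(-143\right) \left(- \frac{1}{16698}\right) = \frac{20592}{20753} \left(- \frac{1}{16698}\right) = - \frac{312}{5250509}$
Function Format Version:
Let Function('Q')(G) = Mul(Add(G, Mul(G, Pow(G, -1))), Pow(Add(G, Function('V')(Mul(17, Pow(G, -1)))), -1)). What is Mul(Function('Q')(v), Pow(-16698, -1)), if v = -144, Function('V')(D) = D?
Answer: Rational(-312, 5250509) ≈ -5.9423e-5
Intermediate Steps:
Function('Q')(G) = Mul(Pow(Add(G, Mul(17, Pow(G, -1))), -1), Add(1, G)) (Function('Q')(G) = Mul(Add(G, Mul(G, Pow(G, -1))), Pow(Add(G, Mul(17, Pow(G, -1))), -1)) = Mul(Add(G, 1), Pow(Add(G, Mul(17, Pow(G, -1))), -1)) = Mul(Add(1, G), Pow(Add(G, Mul(17, Pow(G, -1))), -1)) = Mul(Pow(Add(G, Mul(17, Pow(G, -1))), -1), Add(1, G)))
Mul(Function('Q')(v), Pow(-16698, -1)) = Mul(Mul(-144, Pow(Add(17, Pow(-144, 2)), -1), Add(1, -144)), Pow(-16698, -1)) = Mul(Mul(-144, Pow(Add(17, 20736), -1), -143), Rational(-1, 16698)) = Mul(Mul(-144, Pow(20753, -1), -143), Rational(-1, 16698)) = Mul(Mul(-144, Rational(1, 20753), -143), Rational(-1, 16698)) = Mul(Rational(20592, 20753), Rational(-1, 16698)) = Rational(-312, 5250509)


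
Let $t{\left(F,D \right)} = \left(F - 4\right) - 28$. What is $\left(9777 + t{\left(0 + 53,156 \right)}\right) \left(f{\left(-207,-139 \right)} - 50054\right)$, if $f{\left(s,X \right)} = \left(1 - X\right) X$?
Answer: $-681098172$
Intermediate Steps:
$t{\left(F,D \right)} = -32 + F$ ($t{\left(F,D \right)} = \left(-4 + F\right) - 28 = -32 + F$)
$f{\left(s,X \right)} = X \left(1 - X\right)$
$\left(9777 + t{\left(0 + 53,156 \right)}\right) \left(f{\left(-207,-139 \right)} - 50054\right) = \left(9777 + \left(-32 + \left(0 + 53\right)\right)\right) \left(- 139 \left(1 - -139\right) - 50054\right) = \left(9777 + \left(-32 + 53\right)\right) \left(- 139 \left(1 + 139\right) - 50054\right) = \left(9777 + 21\right) \left(\left(-139\right) 140 - 50054\right) = 9798 \left(-19460 - 50054\right) = 9798 \left(-69514\right) = -681098172$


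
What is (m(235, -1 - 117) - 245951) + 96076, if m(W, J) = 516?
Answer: -149359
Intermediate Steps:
(m(235, -1 - 117) - 245951) + 96076 = (516 - 245951) + 96076 = -245435 + 96076 = -149359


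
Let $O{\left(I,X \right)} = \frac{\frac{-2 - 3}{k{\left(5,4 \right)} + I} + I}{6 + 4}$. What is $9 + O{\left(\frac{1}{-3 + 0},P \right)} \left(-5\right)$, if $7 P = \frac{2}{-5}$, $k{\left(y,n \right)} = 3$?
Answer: $\frac{485}{48} \approx 10.104$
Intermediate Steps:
$P = - \frac{2}{35}$ ($P = \frac{2 \frac{1}{-5}}{7} = \frac{2 \left(- \frac{1}{5}\right)}{7} = \frac{1}{7} \left(- \frac{2}{5}\right) = - \frac{2}{35} \approx -0.057143$)
$O{\left(I,X \right)} = - \frac{1}{2 \left(3 + I\right)} + \frac{I}{10}$ ($O{\left(I,X \right)} = \frac{\frac{-2 - 3}{3 + I} + I}{6 + 4} = \frac{- \frac{5}{3 + I} + I}{10} = \left(I - \frac{5}{3 + I}\right) \frac{1}{10} = - \frac{1}{2 \left(3 + I\right)} + \frac{I}{10}$)
$9 + O{\left(\frac{1}{-3 + 0},P \right)} \left(-5\right) = 9 + \frac{-5 + \left(\frac{1}{-3 + 0}\right)^{2} + \frac{3}{-3 + 0}}{10 \left(3 + \frac{1}{-3 + 0}\right)} \left(-5\right) = 9 + \frac{-5 + \left(\frac{1}{-3}\right)^{2} + \frac{3}{-3}}{10 \left(3 + \frac{1}{-3}\right)} \left(-5\right) = 9 + \frac{-5 + \left(- \frac{1}{3}\right)^{2} + 3 \left(- \frac{1}{3}\right)}{10 \left(3 - \frac{1}{3}\right)} \left(-5\right) = 9 + \frac{-5 + \frac{1}{9} - 1}{10 \cdot \frac{8}{3}} \left(-5\right) = 9 + \frac{1}{10} \cdot \frac{3}{8} \left(- \frac{53}{9}\right) \left(-5\right) = 9 - - \frac{53}{48} = 9 + \frac{53}{48} = \frac{485}{48}$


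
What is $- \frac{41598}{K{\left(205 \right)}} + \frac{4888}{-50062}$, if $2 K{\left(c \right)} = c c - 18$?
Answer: $- \frac{2185144184}{1051477217} \approx -2.0782$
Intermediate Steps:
$K{\left(c \right)} = -9 + \frac{c^{2}}{2}$ ($K{\left(c \right)} = \frac{c c - 18}{2} = \frac{c^{2} - 18}{2} = \frac{-18 + c^{2}}{2} = -9 + \frac{c^{2}}{2}$)
$- \frac{41598}{K{\left(205 \right)}} + \frac{4888}{-50062} = - \frac{41598}{-9 + \frac{205^{2}}{2}} + \frac{4888}{-50062} = - \frac{41598}{-9 + \frac{1}{2} \cdot 42025} + 4888 \left(- \frac{1}{50062}\right) = - \frac{41598}{-9 + \frac{42025}{2}} - \frac{2444}{25031} = - \frac{41598}{\frac{42007}{2}} - \frac{2444}{25031} = \left(-41598\right) \frac{2}{42007} - \frac{2444}{25031} = - \frac{83196}{42007} - \frac{2444}{25031} = - \frac{2185144184}{1051477217}$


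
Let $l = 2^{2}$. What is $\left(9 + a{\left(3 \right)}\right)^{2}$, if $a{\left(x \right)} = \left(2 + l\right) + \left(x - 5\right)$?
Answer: $169$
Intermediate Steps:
$l = 4$
$a{\left(x \right)} = 1 + x$ ($a{\left(x \right)} = \left(2 + 4\right) + \left(x - 5\right) = 6 + \left(x - 5\right) = 6 + \left(-5 + x\right) = 1 + x$)
$\left(9 + a{\left(3 \right)}\right)^{2} = \left(9 + \left(1 + 3\right)\right)^{2} = \left(9 + 4\right)^{2} = 13^{2} = 169$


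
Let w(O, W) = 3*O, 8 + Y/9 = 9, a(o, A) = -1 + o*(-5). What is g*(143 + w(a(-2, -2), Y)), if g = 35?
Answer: 5950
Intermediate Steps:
a(o, A) = -1 - 5*o
Y = 9 (Y = -72 + 9*9 = -72 + 81 = 9)
g*(143 + w(a(-2, -2), Y)) = 35*(143 + 3*(-1 - 5*(-2))) = 35*(143 + 3*(-1 + 10)) = 35*(143 + 3*9) = 35*(143 + 27) = 35*170 = 5950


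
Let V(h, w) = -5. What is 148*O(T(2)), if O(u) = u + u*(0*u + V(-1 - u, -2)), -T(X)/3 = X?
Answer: 3552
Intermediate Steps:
T(X) = -3*X
O(u) = -4*u (O(u) = u + u*(0*u - 5) = u + u*(0 - 5) = u + u*(-5) = u - 5*u = -4*u)
148*O(T(2)) = 148*(-(-12)*2) = 148*(-4*(-6)) = 148*24 = 3552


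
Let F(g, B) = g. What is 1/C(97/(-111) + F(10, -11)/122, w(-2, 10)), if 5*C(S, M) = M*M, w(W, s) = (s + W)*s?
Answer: 1/1280 ≈ 0.00078125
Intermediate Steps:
w(W, s) = s*(W + s) (w(W, s) = (W + s)*s = s*(W + s))
C(S, M) = M**2/5 (C(S, M) = (M*M)/5 = M**2/5)
1/C(97/(-111) + F(10, -11)/122, w(-2, 10)) = 1/((10*(-2 + 10))**2/5) = 1/((10*8)**2/5) = 1/((1/5)*80**2) = 1/((1/5)*6400) = 1/1280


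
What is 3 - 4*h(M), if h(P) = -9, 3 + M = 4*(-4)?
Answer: 39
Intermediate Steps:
M = -19 (M = -3 + 4*(-4) = -3 - 16 = -19)
3 - 4*h(M) = 3 - 4*(-9) = 3 + 36 = 39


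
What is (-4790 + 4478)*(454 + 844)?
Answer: -404976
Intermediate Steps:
(-4790 + 4478)*(454 + 844) = -312*1298 = -404976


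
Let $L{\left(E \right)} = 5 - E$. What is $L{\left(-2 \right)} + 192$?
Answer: $199$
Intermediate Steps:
$L{\left(-2 \right)} + 192 = \left(5 - -2\right) + 192 = \left(5 + 2\right) + 192 = 7 + 192 = 199$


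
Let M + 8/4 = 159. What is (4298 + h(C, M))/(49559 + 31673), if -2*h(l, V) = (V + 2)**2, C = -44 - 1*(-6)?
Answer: -16685/162464 ≈ -0.10270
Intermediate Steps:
M = 157 (M = -2 + 159 = 157)
C = -38 (C = -44 + 6 = -38)
h(l, V) = -(2 + V)**2/2 (h(l, V) = -(V + 2)**2/2 = -(2 + V)**2/2)
(4298 + h(C, M))/(49559 + 31673) = (4298 - (2 + 157)**2/2)/(49559 + 31673) = (4298 - 1/2*159**2)/81232 = (4298 - 1/2*25281)*(1/81232) = (4298 - 25281/2)*(1/81232) = -16685/2*1/81232 = -16685/162464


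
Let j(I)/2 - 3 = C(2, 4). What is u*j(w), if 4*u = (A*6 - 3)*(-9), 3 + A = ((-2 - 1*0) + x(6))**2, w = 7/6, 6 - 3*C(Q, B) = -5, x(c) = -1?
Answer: -990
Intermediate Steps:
C(Q, B) = 11/3 (C(Q, B) = 2 - 1/3*(-5) = 2 + 5/3 = 11/3)
w = 7/6 (w = 7*(1/6) = 7/6 ≈ 1.1667)
A = 6 (A = -3 + ((-2 - 1*0) - 1)**2 = -3 + ((-2 + 0) - 1)**2 = -3 + (-2 - 1)**2 = -3 + (-3)**2 = -3 + 9 = 6)
u = -297/4 (u = ((6*6 - 3)*(-9))/4 = ((36 - 3)*(-9))/4 = (33*(-9))/4 = (1/4)*(-297) = -297/4 ≈ -74.250)
j(I) = 40/3 (j(I) = 6 + 2*(11/3) = 6 + 22/3 = 40/3)
u*j(w) = -297/4*40/3 = -990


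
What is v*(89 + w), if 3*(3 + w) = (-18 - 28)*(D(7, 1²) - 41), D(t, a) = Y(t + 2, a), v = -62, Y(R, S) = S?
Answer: -130076/3 ≈ -43359.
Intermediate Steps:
D(t, a) = a
w = 1831/3 (w = -3 + ((-18 - 28)*(1² - 41))/3 = -3 + (-46*(1 - 41))/3 = -3 + (-46*(-40))/3 = -3 + (⅓)*1840 = -3 + 1840/3 = 1831/3 ≈ 610.33)
v*(89 + w) = -62*(89 + 1831/3) = -62*2098/3 = -130076/3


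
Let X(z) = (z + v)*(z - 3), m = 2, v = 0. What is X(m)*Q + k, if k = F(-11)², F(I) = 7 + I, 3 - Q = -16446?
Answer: -32882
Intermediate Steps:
Q = 16449 (Q = 3 - 1*(-16446) = 3 + 16446 = 16449)
X(z) = z*(-3 + z) (X(z) = (z + 0)*(z - 3) = z*(-3 + z))
k = 16 (k = (7 - 11)² = (-4)² = 16)
X(m)*Q + k = (2*(-3 + 2))*16449 + 16 = (2*(-1))*16449 + 16 = -2*16449 + 16 = -32898 + 16 = -32882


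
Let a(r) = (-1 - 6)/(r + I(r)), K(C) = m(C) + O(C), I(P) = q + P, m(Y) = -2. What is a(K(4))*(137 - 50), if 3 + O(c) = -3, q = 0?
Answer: 609/16 ≈ 38.063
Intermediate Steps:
I(P) = P (I(P) = 0 + P = P)
O(c) = -6 (O(c) = -3 - 3 = -6)
K(C) = -8 (K(C) = -2 - 6 = -8)
a(r) = -7/(2*r) (a(r) = (-1 - 6)/(r + r) = -7*1/(2*r) = -7/(2*r))
a(K(4))*(137 - 50) = (-7/2/(-8))*(137 - 50) = -7/2*(-1/8)*87 = (7/16)*87 = 609/16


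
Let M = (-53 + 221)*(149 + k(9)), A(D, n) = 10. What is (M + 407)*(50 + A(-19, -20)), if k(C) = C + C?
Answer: 1707780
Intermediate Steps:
k(C) = 2*C
M = 28056 (M = (-53 + 221)*(149 + 2*9) = 168*(149 + 18) = 168*167 = 28056)
(M + 407)*(50 + A(-19, -20)) = (28056 + 407)*(50 + 10) = 28463*60 = 1707780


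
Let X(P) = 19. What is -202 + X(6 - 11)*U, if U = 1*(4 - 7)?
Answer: -259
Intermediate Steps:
U = -3 (U = 1*(-3) = -3)
-202 + X(6 - 11)*U = -202 + 19*(-3) = -202 - 57 = -259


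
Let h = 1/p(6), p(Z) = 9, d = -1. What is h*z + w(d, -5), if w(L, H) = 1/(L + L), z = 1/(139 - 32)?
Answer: -961/1926 ≈ -0.49896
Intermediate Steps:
z = 1/107 ≈ 0.0093458
w(L, H) = 1/(2*L)
h = 1/9 ≈ 0.11111
h*z + w(d, -5) = (1/9)*(1/107) + (1/2)/(-1) = 1/963 + (1/2)*(-1) = 1/963 - 1/2 = -961/1926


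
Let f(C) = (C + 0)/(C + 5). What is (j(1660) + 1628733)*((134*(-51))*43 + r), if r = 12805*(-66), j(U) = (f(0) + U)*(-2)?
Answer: -1851332403696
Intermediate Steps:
f(C) = C/(5 + C)
j(U) = -2*U (j(U) = (0/(5 + 0) + U)*(-2) = (0/5 + U)*(-2) = (0*(1/5) + U)*(-2) = (0 + U)*(-2) = U*(-2) = -2*U)
r = -845130
(j(1660) + 1628733)*((134*(-51))*43 + r) = (-2*1660 + 1628733)*((134*(-51))*43 - 845130) = (-3320 + 1628733)*(-6834*43 - 845130) = 1625413*(-293862 - 845130) = 1625413*(-1138992) = -1851332403696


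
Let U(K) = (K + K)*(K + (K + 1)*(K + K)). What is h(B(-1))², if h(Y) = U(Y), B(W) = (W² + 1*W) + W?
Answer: 4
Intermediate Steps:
B(W) = W² + 2*W (B(W) = (W² + W) + W = (W + W²) + W = W² + 2*W)
U(K) = 2*K*(K + 2*K*(1 + K)) (U(K) = (2*K)*(K + (1 + K)*(2*K)) = (2*K)*(K + 2*K*(1 + K)) = 2*K*(K + 2*K*(1 + K)))
h(Y) = Y²*(6 + 4*Y)
h(B(-1))² = ((-(2 - 1))²*(6 + 4*(-(2 - 1))))² = ((-1*1)²*(6 + 4*(-1*1)))² = ((-1)²*(6 + 4*(-1)))² = (1*(6 - 4))² = (1*2)² = 2² = 4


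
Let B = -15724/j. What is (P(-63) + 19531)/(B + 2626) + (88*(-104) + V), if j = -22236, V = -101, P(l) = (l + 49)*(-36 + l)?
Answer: -134994779242/14601865 ≈ -9245.0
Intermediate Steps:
P(l) = (-36 + l)*(49 + l) (P(l) = (49 + l)*(-36 + l) = (-36 + l)*(49 + l))
B = 3931/5559 (B = -15724/(-22236) = -15724*(-1/22236) = 3931/5559 ≈ 0.70714)
(P(-63) + 19531)/(B + 2626) + (88*(-104) + V) = ((-1764 + (-63)² + 13*(-63)) + 19531)/(3931/5559 + 2626) + (88*(-104) - 101) = ((-1764 + 3969 - 819) + 19531)/(14601865/5559) + (-9152 - 101) = (1386 + 19531)*(5559/14601865) - 9253 = 20917*(5559/14601865) - 9253 = 116277603/14601865 - 9253 = -134994779242/14601865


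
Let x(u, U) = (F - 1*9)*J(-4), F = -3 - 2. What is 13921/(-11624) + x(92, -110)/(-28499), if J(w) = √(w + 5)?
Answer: -396571843/331272376 ≈ -1.1971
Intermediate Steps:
F = -5
J(w) = √(5 + w)
x(u, U) = -14 (x(u, U) = (-5 - 1*9)*√(5 - 4) = (-5 - 9)*√1 = -14*1 = -14)
13921/(-11624) + x(92, -110)/(-28499) = 13921/(-11624) - 14/(-28499) = 13921*(-1/11624) - 14*(-1/28499) = -13921/11624 + 14/28499 = -396571843/331272376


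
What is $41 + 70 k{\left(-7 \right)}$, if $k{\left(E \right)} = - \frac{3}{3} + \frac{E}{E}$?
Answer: $41$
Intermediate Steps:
$k{\left(E \right)} = 0$ ($k{\left(E \right)} = \left(-3\right) \frac{1}{3} + 1 = -1 + 1 = 0$)
$41 + 70 k{\left(-7 \right)} = 41 + 70 \cdot 0 = 41 + 0 = 41$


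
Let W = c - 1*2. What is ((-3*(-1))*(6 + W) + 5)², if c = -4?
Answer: 25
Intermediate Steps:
W = -6 (W = -4 - 1*2 = -4 - 2 = -6)
((-3*(-1))*(6 + W) + 5)² = ((-3*(-1))*(6 - 6) + 5)² = (3*0 + 5)² = (0 + 5)² = 5² = 25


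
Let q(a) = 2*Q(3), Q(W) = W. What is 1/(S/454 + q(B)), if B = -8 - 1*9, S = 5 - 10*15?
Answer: 454/2579 ≈ 0.17604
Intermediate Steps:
S = -145 (S = 5 - 150 = -145)
B = -17 (B = -8 - 9 = -17)
q(a) = 6 (q(a) = 2*3 = 6)
1/(S/454 + q(B)) = 1/(-145/454 + 6) = 1/(2579/454) = 454/2579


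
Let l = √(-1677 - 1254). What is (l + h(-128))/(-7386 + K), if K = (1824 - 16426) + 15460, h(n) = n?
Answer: 1/51 - I*√2931/6528 ≈ 0.019608 - 0.0082933*I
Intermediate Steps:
l = I*√2931 (l = √(-2931) = I*√2931 ≈ 54.139*I)
K = 858 (K = -14602 + 15460 = 858)
(l + h(-128))/(-7386 + K) = (I*√2931 - 128)/(-7386 + 858) = (-128 + I*√2931)/(-6528) = (-128 + I*√2931)*(-1/6528) = 1/51 - I*√2931/6528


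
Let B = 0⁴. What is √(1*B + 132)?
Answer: 2*√33 ≈ 11.489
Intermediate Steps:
B = 0
√(1*B + 132) = √(1*0 + 132) = √(0 + 132) = √132 = 2*√33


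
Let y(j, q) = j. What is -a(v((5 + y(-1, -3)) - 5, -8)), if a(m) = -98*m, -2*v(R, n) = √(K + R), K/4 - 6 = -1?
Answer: -49*√19 ≈ -213.59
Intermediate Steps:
K = 20 (K = 24 + 4*(-1) = 24 - 4 = 20)
v(R, n) = -√(20 + R)/2
-a(v((5 + y(-1, -3)) - 5, -8)) = -(-98)*(-√(20 + ((5 - 1) - 5))/2) = -(-98)*(-√(20 + (4 - 5))/2) = -(-98)*(-√(20 - 1)/2) = -(-98)*(-√19/2) = -49*√19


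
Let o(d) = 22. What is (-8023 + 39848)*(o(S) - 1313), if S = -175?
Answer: -41086075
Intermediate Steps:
(-8023 + 39848)*(o(S) - 1313) = (-8023 + 39848)*(22 - 1313) = 31825*(-1291) = -41086075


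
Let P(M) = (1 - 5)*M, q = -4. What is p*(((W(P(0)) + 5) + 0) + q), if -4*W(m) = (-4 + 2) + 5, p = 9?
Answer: 9/4 ≈ 2.2500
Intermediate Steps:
P(M) = -4*M
W(m) = -¾ (W(m) = -((-4 + 2) + 5)/4 = -(-2 + 5)/4 = -¼*3 = -¾)
p*(((W(P(0)) + 5) + 0) + q) = 9*(((-¾ + 5) + 0) - 4) = 9*((17/4 + 0) - 4) = 9*(17/4 - 4) = 9*(¼) = 9/4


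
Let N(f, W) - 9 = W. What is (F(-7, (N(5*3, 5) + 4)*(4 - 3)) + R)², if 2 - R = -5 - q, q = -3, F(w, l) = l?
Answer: 484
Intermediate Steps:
N(f, W) = 9 + W
R = 4 (R = 2 - (-5 - 1*(-3)) = 2 - (-5 + 3) = 2 - 1*(-2) = 2 + 2 = 4)
(F(-7, (N(5*3, 5) + 4)*(4 - 3)) + R)² = (((9 + 5) + 4)*(4 - 3) + 4)² = ((14 + 4)*1 + 4)² = (18*1 + 4)² = (18 + 4)² = 22² = 484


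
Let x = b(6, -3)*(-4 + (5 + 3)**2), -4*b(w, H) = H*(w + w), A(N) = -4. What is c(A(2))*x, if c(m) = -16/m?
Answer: 2160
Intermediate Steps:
b(w, H) = -H*w/2 (b(w, H) = -H*(w + w)/4 = -H*2*w/4 = -H*w/2)
x = 540 (x = (-1/2*(-3)*6)*(-4 + (5 + 3)**2) = 9*(-4 + 8**2) = 9*(-4 + 64) = 9*60 = 540)
c(A(2))*x = -16/(-4)*540 = -16*(-1/4)*540 = 4*540 = 2160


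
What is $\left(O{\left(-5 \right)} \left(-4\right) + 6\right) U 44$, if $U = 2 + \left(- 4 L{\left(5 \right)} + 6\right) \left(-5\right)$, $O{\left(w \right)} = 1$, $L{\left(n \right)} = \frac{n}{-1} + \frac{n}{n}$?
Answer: $-9504$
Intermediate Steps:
$L{\left(n \right)} = 1 - n$ ($L{\left(n \right)} = n \left(-1\right) + 1 = - n + 1 = 1 - n$)
$U = -108$ ($U = 2 + \left(- 4 \left(1 - 5\right) + 6\right) \left(-5\right) = 2 + \left(\left(-4\right) \left(-4\right) + 6\right) \left(-5\right) = 2 + \left(16 + 6\right) \left(-5\right) = 2 + 22 \left(-5\right) = 2 - 110 = -108$)
$\left(O{\left(-5 \right)} \left(-4\right) + 6\right) U 44 = \left(1 \left(-4\right) + 6\right) \left(-108\right) 44 = \left(-4 + 6\right) \left(-108\right) 44 = 2 \left(-108\right) 44 = \left(-216\right) 44 = -9504$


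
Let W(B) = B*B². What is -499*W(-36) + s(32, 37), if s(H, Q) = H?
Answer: 23281376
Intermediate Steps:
W(B) = B³
-499*W(-36) + s(32, 37) = -499*(-36)³ + 32 = -499*(-46656) + 32 = 23281344 + 32 = 23281376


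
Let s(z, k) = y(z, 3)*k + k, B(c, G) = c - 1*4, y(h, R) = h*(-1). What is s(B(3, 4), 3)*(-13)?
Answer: -78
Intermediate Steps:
y(h, R) = -h
B(c, G) = -4 + c (B(c, G) = c - 4 = -4 + c)
s(z, k) = k - k*z (s(z, k) = (-z)*k + k = -k*z + k = k - k*z)
s(B(3, 4), 3)*(-13) = (3*(1 - (-4 + 3)))*(-13) = (3*(1 - 1*(-1)))*(-13) = (3*(1 + 1))*(-13) = (3*2)*(-13) = 6*(-13) = -78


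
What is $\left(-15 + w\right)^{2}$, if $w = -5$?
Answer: $400$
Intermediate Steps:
$\left(-15 + w\right)^{2} = \left(-15 - 5\right)^{2} = \left(-20\right)^{2} = 400$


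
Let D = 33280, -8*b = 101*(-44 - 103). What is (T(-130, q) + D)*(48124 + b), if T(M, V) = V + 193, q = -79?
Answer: 6676111783/4 ≈ 1.6690e+9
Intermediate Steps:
b = 14847/8 (b = -101*(-44 - 103)/8 = -101*(-147)/8 = -⅛*(-14847) = 14847/8 ≈ 1855.9)
T(M, V) = 193 + V
(T(-130, q) + D)*(48124 + b) = ((193 - 79) + 33280)*(48124 + 14847/8) = (114 + 33280)*(399839/8) = 33394*(399839/8) = 6676111783/4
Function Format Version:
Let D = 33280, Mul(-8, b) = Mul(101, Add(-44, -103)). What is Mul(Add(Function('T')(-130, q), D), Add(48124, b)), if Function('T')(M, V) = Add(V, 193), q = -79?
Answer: Rational(6676111783, 4) ≈ 1.6690e+9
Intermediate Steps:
b = Rational(14847, 8) (b = Mul(Rational(-1, 8), Mul(101, Add(-44, -103))) = Mul(Rational(-1, 8), Mul(101, -147)) = Mul(Rational(-1, 8), -14847) = Rational(14847, 8) ≈ 1855.9)
Function('T')(M, V) = Add(193, V)
Mul(Add(Function('T')(-130, q), D), Add(48124, b)) = Mul(Add(Add(193, -79), 33280), Add(48124, Rational(14847, 8))) = Mul(Add(114, 33280), Rational(399839, 8)) = Mul(33394, Rational(399839, 8)) = Rational(6676111783, 4)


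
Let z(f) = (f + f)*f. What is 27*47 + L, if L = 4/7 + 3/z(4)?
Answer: 284405/224 ≈ 1269.7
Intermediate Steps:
z(f) = 2*f**2 (z(f) = (2*f)*f = 2*f**2)
L = 149/224 (L = 4/7 + 3/((2*4**2)) = 4*(1/7) + 3/((2*16)) = 4/7 + 3/32 = 149/224 ≈ 0.66518)
27*47 + L = 27*47 + 149/224 = 1269 + 149/224 = 284405/224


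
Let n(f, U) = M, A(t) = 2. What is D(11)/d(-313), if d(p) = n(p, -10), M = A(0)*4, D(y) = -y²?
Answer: -121/8 ≈ -15.125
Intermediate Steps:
M = 8 (M = 2*4 = 8)
n(f, U) = 8
d(p) = 8
D(11)/d(-313) = -1*11²/8 = -1*121*(⅛) = -121*⅛ = -121/8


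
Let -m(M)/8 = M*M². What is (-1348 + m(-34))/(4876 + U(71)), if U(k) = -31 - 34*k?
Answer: 313084/2431 ≈ 128.79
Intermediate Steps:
m(M) = -8*M³ (m(M) = -8*M*M² = -8*M³)
U(k) = -31 - 34*k
(-1348 + m(-34))/(4876 + U(71)) = (-1348 - 8*(-34)³)/(4876 + (-31 - 34*71)) = (-1348 - 8*(-39304))/(4876 + (-31 - 2414)) = (-1348 + 314432)/(4876 - 2445) = 313084/2431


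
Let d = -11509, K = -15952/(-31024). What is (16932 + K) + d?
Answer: 10516194/1939 ≈ 5423.5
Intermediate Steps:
K = 997/1939 (K = -15952*(-1/31024) = 997/1939 ≈ 0.51418)
(16932 + K) + d = (16932 + 997/1939) - 11509 = 32832145/1939 - 11509 = 10516194/1939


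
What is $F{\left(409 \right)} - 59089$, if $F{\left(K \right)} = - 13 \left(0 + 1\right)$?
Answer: $-59102$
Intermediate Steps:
$F{\left(K \right)} = -13$ ($F{\left(K \right)} = \left(-13\right) 1 = -13$)
$F{\left(409 \right)} - 59089 = -13 - 59089 = -59102$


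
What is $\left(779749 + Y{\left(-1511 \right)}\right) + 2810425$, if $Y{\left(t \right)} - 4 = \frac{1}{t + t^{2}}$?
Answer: $\frac{8191386026581}{2281610} \approx 3.5902 \cdot 10^{6}$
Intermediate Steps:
$Y{\left(t \right)} = 4 + \frac{1}{t + t^{2}}$
$\left(779749 + Y{\left(-1511 \right)}\right) + 2810425 = \left(779749 + \frac{1 + 4 \left(-1511\right) + 4 \left(-1511\right)^{2}}{\left(-1511\right) \left(1 - 1511\right)}\right) + 2810425 = \left(779749 - \frac{1 - 6044 + 4 \cdot 2283121}{1511 \left(-1510\right)}\right) + 2810425 = \left(779749 - - \frac{1 - 6044 + 9132484}{2281610}\right) + 2810425 = \left(779749 - \left(- \frac{1}{2281610}\right) 9126441\right) + 2810425 = \left(779749 + \frac{9126441}{2281610}\right) + 2810425 = \frac{1779092242331}{2281610} + 2810425 = \frac{8191386026581}{2281610}$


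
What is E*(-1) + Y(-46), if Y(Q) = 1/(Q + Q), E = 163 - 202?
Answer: 3587/92 ≈ 38.989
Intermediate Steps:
E = -39
Y(Q) = 1/(2*Q)
E*(-1) + Y(-46) = -39*(-1) + (1/2)/(-46) = 39 + (1/2)*(-1/46) = 39 - 1/92 = 3587/92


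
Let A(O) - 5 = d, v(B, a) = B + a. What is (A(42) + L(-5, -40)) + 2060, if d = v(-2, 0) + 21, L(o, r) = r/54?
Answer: 56248/27 ≈ 2083.3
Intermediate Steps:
L(o, r) = r/54 (L(o, r) = r*(1/54) = r/54)
d = 19 (d = (-2 + 0) + 21 = -2 + 21 = 19)
A(O) = 24 (A(O) = 5 + 19 = 24)
(A(42) + L(-5, -40)) + 2060 = (24 + (1/54)*(-40)) + 2060 = (24 - 20/27) + 2060 = 628/27 + 2060 = 56248/27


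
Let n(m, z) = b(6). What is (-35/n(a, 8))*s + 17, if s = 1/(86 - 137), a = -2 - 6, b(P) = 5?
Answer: 874/51 ≈ 17.137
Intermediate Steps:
a = -8
n(m, z) = 5
s = -1/51 (s = 1/(-51) = -1/51 ≈ -0.019608)
(-35/n(a, 8))*s + 17 = -35/5*(-1/51) + 17 = -35*1/5*(-1/51) + 17 = -7*(-1/51) + 17 = 7/51 + 17 = 874/51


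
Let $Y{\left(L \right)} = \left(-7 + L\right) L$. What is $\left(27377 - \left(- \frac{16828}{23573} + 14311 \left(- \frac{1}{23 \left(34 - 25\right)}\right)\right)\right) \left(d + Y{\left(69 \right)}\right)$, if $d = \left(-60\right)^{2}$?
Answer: $\frac{351700040680196}{1626537} \approx 2.1623 \cdot 10^{8}$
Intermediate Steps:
$Y{\left(L \right)} = L \left(-7 + L\right)$
$d = 3600$
$\left(27377 - \left(- \frac{16828}{23573} + 14311 \left(- \frac{1}{23 \left(34 - 25\right)}\right)\right)\right) \left(d + Y{\left(69 \right)}\right) = \left(27377 - \left(- \frac{16828}{23573} + 14311 \left(- \frac{1}{23 \left(34 - 25\right)}\right)\right)\right) \left(3600 + 69 \left(-7 + 69\right)\right) = \left(27377 - \left(- \frac{16828}{23573} + \frac{14311}{9 \left(-23\right)}\right)\right) \left(3600 + 69 \cdot 62\right) = \left(27377 - \left(- \frac{16828}{23573} + \frac{14311}{-207}\right)\right) \left(3600 + 4278\right) = \left(27377 + \left(\left(-14311\right) \left(- \frac{1}{207}\right) + \frac{16828}{23573}\right)\right) 7878 = \left(27377 + \left(\frac{14311}{207} + \frac{16828}{23573}\right)\right) 7878 = \left(27377 + \frac{340836599}{4879611}\right) 7878 = \frac{133929946946}{4879611} \cdot 7878 = \frac{351700040680196}{1626537}$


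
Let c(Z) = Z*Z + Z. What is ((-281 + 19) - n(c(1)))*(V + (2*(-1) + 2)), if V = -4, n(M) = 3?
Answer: 1060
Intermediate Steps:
c(Z) = Z + Z² (c(Z) = Z² + Z = Z + Z²)
((-281 + 19) - n(c(1)))*(V + (2*(-1) + 2)) = ((-281 + 19) - 1*3)*(-4 + (2*(-1) + 2)) = (-262 - 3)*(-4 + (-2 + 2)) = -265*(-4 + 0) = -265*(-4) = 1060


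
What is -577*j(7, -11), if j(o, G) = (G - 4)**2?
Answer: -129825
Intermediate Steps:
j(o, G) = (-4 + G)**2
-577*j(7, -11) = -577*(-4 - 11)**2 = -577*(-15)**2 = -577*225 = -129825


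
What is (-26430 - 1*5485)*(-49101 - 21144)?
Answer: 2241869175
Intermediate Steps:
(-26430 - 1*5485)*(-49101 - 21144) = (-26430 - 5485)*(-70245) = -31915*(-70245) = 2241869175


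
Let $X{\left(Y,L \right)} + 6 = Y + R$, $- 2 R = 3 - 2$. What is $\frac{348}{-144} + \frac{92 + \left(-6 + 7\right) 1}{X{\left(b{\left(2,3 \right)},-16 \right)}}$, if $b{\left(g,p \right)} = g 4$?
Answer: $\frac{715}{12} \approx 59.583$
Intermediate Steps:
$R = - \frac{1}{2}$ ($R = - \frac{3 - 2}{2} = \left(- \frac{1}{2}\right) 1 = - \frac{1}{2} \approx -0.5$)
$b{\left(g,p \right)} = 4 g$
$X{\left(Y,L \right)} = - \frac{13}{2} + Y$ ($X{\left(Y,L \right)} = -6 + \left(Y - \frac{1}{2}\right) = -6 + \left(- \frac{1}{2} + Y\right) = - \frac{13}{2} + Y$)
$\frac{348}{-144} + \frac{92 + \left(-6 + 7\right) 1}{X{\left(b{\left(2,3 \right)},-16 \right)}} = \frac{348}{-144} + \frac{92 + \left(-6 + 7\right) 1}{- \frac{13}{2} + 4 \cdot 2} = 348 \left(- \frac{1}{144}\right) + \frac{92 + 1 \cdot 1}{- \frac{13}{2} + 8} = - \frac{29}{12} + \frac{92 + 1}{\frac{3}{2}} = - \frac{29}{12} + 93 \cdot \frac{2}{3} = - \frac{29}{12} + 62 = \frac{715}{12}$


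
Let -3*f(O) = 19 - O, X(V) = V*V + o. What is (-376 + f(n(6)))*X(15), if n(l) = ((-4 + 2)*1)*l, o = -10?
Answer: -249185/3 ≈ -83062.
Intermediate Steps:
n(l) = -2*l (n(l) = (-2*1)*l = -2*l)
X(V) = -10 + V² (X(V) = V*V - 10 = V² - 10 = -10 + V²)
f(O) = -19/3 + O/3 (f(O) = -(19 - O)/3 = -19/3 + O/3)
(-376 + f(n(6)))*X(15) = (-376 + (-19/3 + (-2*6)/3))*(-10 + 15²) = (-376 + (-19/3 + (⅓)*(-12)))*(-10 + 225) = (-376 + (-19/3 - 4))*215 = (-376 - 31/3)*215 = -1159/3*215 = -249185/3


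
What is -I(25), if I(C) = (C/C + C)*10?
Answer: -260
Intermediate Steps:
I(C) = 10 + 10*C (I(C) = (1 + C)*10 = 10 + 10*C)
-I(25) = -(10 + 10*25) = -(10 + 250) = -1*260 = -260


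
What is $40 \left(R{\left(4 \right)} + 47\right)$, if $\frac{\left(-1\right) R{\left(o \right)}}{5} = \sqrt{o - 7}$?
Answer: $1880 - 200 i \sqrt{3} \approx 1880.0 - 346.41 i$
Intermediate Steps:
$R{\left(o \right)} = - 5 \sqrt{-7 + o}$ ($R{\left(o \right)} = - 5 \sqrt{o - 7} = - 5 \sqrt{-7 + o}$)
$40 \left(R{\left(4 \right)} + 47\right) = 40 \left(- 5 \sqrt{-7 + 4} + 47\right) = 40 \left(- 5 \sqrt{-3} + 47\right) = 40 \left(- 5 i \sqrt{3} + 47\right) = 40 \left(47 - 5 i \sqrt{3}\right) = 1880 - 200 i \sqrt{3}$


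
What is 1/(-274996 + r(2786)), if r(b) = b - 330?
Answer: -1/272540 ≈ -3.6692e-6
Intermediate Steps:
r(b) = -330 + b
1/(-274996 + r(2786)) = 1/(-274996 + (-330 + 2786)) = 1/(-274996 + 2456) = 1/(-272540) = -1/272540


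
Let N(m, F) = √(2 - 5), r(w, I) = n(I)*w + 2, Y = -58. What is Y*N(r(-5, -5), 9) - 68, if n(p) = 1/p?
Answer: -68 - 58*I*√3 ≈ -68.0 - 100.46*I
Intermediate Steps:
r(w, I) = 2 + w/I (r(w, I) = w/I + 2 = 2 + w/I)
N(m, F) = I*√3 (N(m, F) = √(-3) = I*√3)
Y*N(r(-5, -5), 9) - 68 = -58*I*√3 - 68 = -68 - 58*I*√3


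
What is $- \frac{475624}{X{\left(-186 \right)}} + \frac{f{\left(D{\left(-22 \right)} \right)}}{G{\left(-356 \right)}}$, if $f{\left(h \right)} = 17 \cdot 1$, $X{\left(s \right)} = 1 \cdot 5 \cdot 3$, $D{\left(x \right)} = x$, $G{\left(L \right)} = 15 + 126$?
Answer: $- \frac{22354243}{705} \approx -31708.0$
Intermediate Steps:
$G{\left(L \right)} = 141$
$X{\left(s \right)} = 15$ ($X{\left(s \right)} = 5 \cdot 3 = 15$)
$f{\left(h \right)} = 17$
$- \frac{475624}{X{\left(-186 \right)}} + \frac{f{\left(D{\left(-22 \right)} \right)}}{G{\left(-356 \right)}} = - \frac{475624}{15} + \frac{17}{141} = - \frac{22354243}{705}$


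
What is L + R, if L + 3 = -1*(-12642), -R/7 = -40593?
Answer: 296790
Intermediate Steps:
R = 284151 (R = -7*(-40593) = 284151)
L = 12639 (L = -3 - 1*(-12642) = -3 + 12642 = 12639)
L + R = 12639 + 284151 = 296790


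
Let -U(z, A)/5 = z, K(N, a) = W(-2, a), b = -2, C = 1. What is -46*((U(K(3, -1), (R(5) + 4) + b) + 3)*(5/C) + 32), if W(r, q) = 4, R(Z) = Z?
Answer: 2438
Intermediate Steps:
K(N, a) = 4
U(z, A) = -5*z
-46*((U(K(3, -1), (R(5) + 4) + b) + 3)*(5/C) + 32) = -46*((-5*4 + 3)*(5/1) + 32) = -46*((-20 + 3)*(5*1) + 32) = -46*(-17*5 + 32) = -46*(-85 + 32) = -46*(-53) = 2438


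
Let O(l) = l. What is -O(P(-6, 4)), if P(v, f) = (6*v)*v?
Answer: -216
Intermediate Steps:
P(v, f) = 6*v²
-O(P(-6, 4)) = -6*(-6)² = -6*36 = -1*216 = -216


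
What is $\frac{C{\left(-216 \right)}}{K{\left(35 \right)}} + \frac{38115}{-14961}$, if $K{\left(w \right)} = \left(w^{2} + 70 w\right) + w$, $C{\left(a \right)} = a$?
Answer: $- \frac{24106371}{9250885} \approx -2.6058$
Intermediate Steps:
$K{\left(w \right)} = w^{2} + 71 w$
$\frac{C{\left(-216 \right)}}{K{\left(35 \right)}} + \frac{38115}{-14961} = - \frac{216}{35 \left(71 + 35\right)} + \frac{38115}{-14961} = - \frac{216}{35 \cdot 106} + 38115 \left(- \frac{1}{14961}\right) = - \frac{216}{3710} - \frac{12705}{4987} = \left(-216\right) \frac{1}{3710} - \frac{12705}{4987} = - \frac{108}{1855} - \frac{12705}{4987} = - \frac{24106371}{9250885}$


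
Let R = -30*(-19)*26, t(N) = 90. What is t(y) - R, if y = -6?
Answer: -14730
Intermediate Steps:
R = 14820 (R = 570*26 = 14820)
t(y) - R = 90 - 1*14820 = 90 - 14820 = -14730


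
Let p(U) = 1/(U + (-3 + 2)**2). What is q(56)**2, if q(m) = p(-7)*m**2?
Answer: 2458624/9 ≈ 2.7318e+5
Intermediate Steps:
p(U) = 1/(1 + U) (p(U) = 1/(U + (-1)**2) = 1/(U + 1) = 1/(1 + U))
q(m) = -m**2/6 (q(m) = m**2/(1 - 7) = m**2/(-6) = -m**2/6)
q(56)**2 = (-1/6*56**2)**2 = (-1/6*3136)**2 = (-1568/3)**2 = 2458624/9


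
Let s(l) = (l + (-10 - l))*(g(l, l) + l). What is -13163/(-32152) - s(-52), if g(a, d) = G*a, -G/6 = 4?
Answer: 384551083/32152 ≈ 11960.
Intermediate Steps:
G = -24 (G = -6*4 = -24)
g(a, d) = -24*a
s(l) = 230*l (s(l) = (l + (-10 - l))*(-24*l + l) = -(-230)*l = 230*l)
-13163/(-32152) - s(-52) = -13163/(-32152) - 230*(-52) = -13163*(-1/32152) - 1*(-11960) = 13163/32152 + 11960 = 384551083/32152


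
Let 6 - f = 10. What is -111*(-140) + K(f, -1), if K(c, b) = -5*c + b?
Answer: 15559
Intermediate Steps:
f = -4 (f = 6 - 1*10 = 6 - 10 = -4)
K(c, b) = b - 5*c
-111*(-140) + K(f, -1) = -111*(-140) + (-1 - 5*(-4)) = 15540 + (-1 + 20) = 15540 + 19 = 15559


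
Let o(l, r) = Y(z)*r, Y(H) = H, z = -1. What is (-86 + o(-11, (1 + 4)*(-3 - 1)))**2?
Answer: 4356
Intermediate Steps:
o(l, r) = -r
(-86 + o(-11, (1 + 4)*(-3 - 1)))**2 = (-86 - (1 + 4)*(-3 - 1))**2 = (-86 - 5*(-4))**2 = (-86 - 1*(-20))**2 = (-86 + 20)**2 = (-66)**2 = 4356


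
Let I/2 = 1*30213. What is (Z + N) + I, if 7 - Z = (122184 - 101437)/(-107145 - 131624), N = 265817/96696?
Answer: 1395343015579177/23088007224 ≈ 60436.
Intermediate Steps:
I = 60426 (I = 2*(1*30213) = 2*30213 = 60426)
N = 265817/96696 (N = 265817*(1/96696) = 265817/96696 ≈ 2.7490)
Z = 1692130/238769 (Z = 7 - (122184 - 101437)/(-107145 - 131624) = 7 - 20747/(-238769) = 7 - 20747*(-1)/238769 = 7 - 1*(-20747/238769) = 7 + 20747/238769 = 1692130/238769 ≈ 7.0869)
(Z + N) + I = (1692130/238769 + 265817/96696) + 60426 = 227091061753/23088007224 + 60426 = 1395343015579177/23088007224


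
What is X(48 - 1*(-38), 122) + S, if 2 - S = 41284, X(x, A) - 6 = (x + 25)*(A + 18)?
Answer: -25736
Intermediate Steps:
X(x, A) = 6 + (18 + A)*(25 + x) (X(x, A) = 6 + (x + 25)*(A + 18) = 6 + (25 + x)*(18 + A) = 6 + (18 + A)*(25 + x))
S = -41282 (S = 2 - 1*41284 = 2 - 41284 = -41282)
X(48 - 1*(-38), 122) + S = (456 + 18*(48 - 1*(-38)) + 25*122 + 122*(48 - 1*(-38))) - 41282 = (456 + 18*(48 + 38) + 3050 + 122*(48 + 38)) - 41282 = (456 + 18*86 + 3050 + 122*86) - 41282 = (456 + 1548 + 3050 + 10492) - 41282 = 15546 - 41282 = -25736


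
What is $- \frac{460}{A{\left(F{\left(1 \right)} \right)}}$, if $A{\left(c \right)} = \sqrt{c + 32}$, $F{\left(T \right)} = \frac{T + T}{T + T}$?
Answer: $- \frac{460 \sqrt{33}}{33} \approx -80.076$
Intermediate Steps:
$F{\left(T \right)} = 1$ ($F{\left(T \right)} = \frac{2 T}{2 T} = 2 T \frac{1}{2 T} = 1$)
$A{\left(c \right)} = \sqrt{32 + c}$
$- \frac{460}{A{\left(F{\left(1 \right)} \right)}} = - \frac{460}{\sqrt{32 + 1}} = - \frac{460}{\sqrt{33}} = - 460 \frac{\sqrt{33}}{33} = - \frac{460 \sqrt{33}}{33}$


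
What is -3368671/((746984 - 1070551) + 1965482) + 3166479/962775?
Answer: 359195068/290320425 ≈ 1.2372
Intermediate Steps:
-3368671/((746984 - 1070551) + 1965482) + 3166479/962775 = -3368671/(-323567 + 1965482) + 3166479*(1/962775) = -3368671/1641915 + 351831/106975 = 359195068/290320425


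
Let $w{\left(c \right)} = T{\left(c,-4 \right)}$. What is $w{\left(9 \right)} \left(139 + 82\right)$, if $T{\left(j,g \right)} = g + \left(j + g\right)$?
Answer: $221$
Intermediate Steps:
$T{\left(j,g \right)} = j + 2 g$ ($T{\left(j,g \right)} = g + \left(g + j\right) = j + 2 g$)
$w{\left(c \right)} = -8 + c$ ($w{\left(c \right)} = c + 2 \left(-4\right) = c - 8 = -8 + c$)
$w{\left(9 \right)} \left(139 + 82\right) = \left(-8 + 9\right) \left(139 + 82\right) = 1 \cdot 221 = 221$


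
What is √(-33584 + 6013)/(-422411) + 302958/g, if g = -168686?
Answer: -151479/84343 - I*√27571/422411 ≈ -1.796 - 0.00039309*I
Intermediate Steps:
√(-33584 + 6013)/(-422411) + 302958/g = √(-33584 + 6013)/(-422411) + 302958/(-168686) = √(-27571)*(-1/422411) + 302958*(-1/168686) = (I*√27571)*(-1/422411) - 151479/84343 = -I*√27571/422411 - 151479/84343 = -151479/84343 - I*√27571/422411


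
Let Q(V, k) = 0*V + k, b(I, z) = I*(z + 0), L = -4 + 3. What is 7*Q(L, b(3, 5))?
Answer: 105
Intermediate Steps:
L = -1
b(I, z) = I*z
Q(V, k) = k (Q(V, k) = 0 + k = k)
7*Q(L, b(3, 5)) = 7*(3*5) = 7*15 = 105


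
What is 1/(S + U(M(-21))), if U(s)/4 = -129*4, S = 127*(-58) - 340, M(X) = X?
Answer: -1/9770 ≈ -0.00010235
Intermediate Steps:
S = -7706 (S = -7366 - 340 = -7706)
U(s) = -2064 (U(s) = 4*(-129*4) = 4*(-516) = -2064)
1/(S + U(M(-21))) = 1/(-7706 - 2064) = 1/(-9770) = -1/9770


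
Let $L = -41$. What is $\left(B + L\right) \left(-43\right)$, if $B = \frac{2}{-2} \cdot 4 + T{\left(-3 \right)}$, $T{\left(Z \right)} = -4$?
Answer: $2107$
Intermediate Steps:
$B = -8$ ($B = \frac{2}{-2} \cdot 4 - 4 = 2 \left(- \frac{1}{2}\right) 4 - 4 = \left(-1\right) 4 - 4 = -4 - 4 = -8$)
$\left(B + L\right) \left(-43\right) = \left(-8 - 41\right) \left(-43\right) = \left(-49\right) \left(-43\right) = 2107$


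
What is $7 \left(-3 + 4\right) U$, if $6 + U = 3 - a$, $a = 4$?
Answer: $-49$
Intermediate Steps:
$U = -7$ ($U = -6 + \left(3 - 4\right) = -6 - 1 = -7$)
$7 \left(-3 + 4\right) U = 7 \left(-3 + 4\right) \left(-7\right) = 7 \cdot 1 \left(-7\right) = 7 \left(-7\right) = -49$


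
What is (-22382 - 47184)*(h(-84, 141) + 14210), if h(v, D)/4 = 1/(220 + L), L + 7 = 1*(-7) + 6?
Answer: -52392311146/53 ≈ -9.8853e+8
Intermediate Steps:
L = -8 (L = -7 + (1*(-7) + 6) = -7 + (-7 + 6) = -7 - 1 = -8)
h(v, D) = 1/53 (h(v, D) = 4/(220 - 8) = 4/212 = 4*(1/212) = 1/53)
(-22382 - 47184)*(h(-84, 141) + 14210) = (-22382 - 47184)*(1/53 + 14210) = -69566*753131/53 = -52392311146/53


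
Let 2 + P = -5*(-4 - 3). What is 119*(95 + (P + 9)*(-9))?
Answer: -33677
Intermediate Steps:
P = 33 (P = -2 - 5*(-4 - 3) = -2 - 5*(-7) = -2 + 35 = 33)
119*(95 + (P + 9)*(-9)) = 119*(95 + (33 + 9)*(-9)) = 119*(95 + 42*(-9)) = 119*(95 - 378) = 119*(-283) = -33677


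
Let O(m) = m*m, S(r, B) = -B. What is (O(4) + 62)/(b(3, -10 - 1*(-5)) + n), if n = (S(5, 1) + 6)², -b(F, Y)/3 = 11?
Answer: -39/4 ≈ -9.7500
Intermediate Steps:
b(F, Y) = -33 (b(F, Y) = -3*11 = -33)
O(m) = m²
n = 25 (n = (-1*1 + 6)² = (-1 + 6)² = 5² = 25)
(O(4) + 62)/(b(3, -10 - 1*(-5)) + n) = (4² + 62)/(-33 + 25) = (16 + 62)/(-8) = 78*(-⅛) = -39/4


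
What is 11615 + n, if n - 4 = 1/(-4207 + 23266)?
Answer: 221446522/19059 ≈ 11619.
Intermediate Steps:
n = 76237/19059 (n = 4 + 1/(-4207 + 23266) = 4 + 1/19059 = 76237/19059 ≈ 4.0001)
11615 + n = 11615 + 76237/19059 = 221446522/19059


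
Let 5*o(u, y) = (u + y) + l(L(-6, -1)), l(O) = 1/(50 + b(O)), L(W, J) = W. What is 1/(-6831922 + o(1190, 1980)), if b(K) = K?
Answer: -220/1502883359 ≈ -1.4639e-7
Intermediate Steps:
l(O) = 1/(50 + O)
o(u, y) = 1/220 + u/5 + y/5 (o(u, y) = ((u + y) + 1/(50 - 6))/5 = ((u + y) + 1/44)/5 = (1/44 + u + y)/5 = 1/220 + u/5 + y/5)
1/(-6831922 + o(1190, 1980)) = 1/(-6831922 + (1/220 + (⅕)*1190 + (⅕)*1980)) = 1/(-6831922 + (1/220 + 238 + 396)) = 1/(-6831922 + 139481/220) = 1/(-1502883359/220) = -220/1502883359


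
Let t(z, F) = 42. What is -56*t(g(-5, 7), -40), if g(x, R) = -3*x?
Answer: -2352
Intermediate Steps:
-56*t(g(-5, 7), -40) = -56*42 = -2352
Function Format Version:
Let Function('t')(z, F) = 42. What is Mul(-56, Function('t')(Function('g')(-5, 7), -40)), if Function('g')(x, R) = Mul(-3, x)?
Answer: -2352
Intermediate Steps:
Mul(-56, Function('t')(Function('g')(-5, 7), -40)) = Mul(-56, 42) = -2352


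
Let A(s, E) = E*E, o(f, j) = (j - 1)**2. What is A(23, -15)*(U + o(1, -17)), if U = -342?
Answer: -4050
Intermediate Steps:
o(f, j) = (-1 + j)**2
A(s, E) = E**2
A(23, -15)*(U + o(1, -17)) = (-15)**2*(-342 + (-1 - 17)**2) = 225*(-342 + (-18)**2) = 225*(-342 + 324) = 225*(-18) = -4050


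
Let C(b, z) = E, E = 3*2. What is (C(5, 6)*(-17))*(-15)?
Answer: 1530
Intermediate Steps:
E = 6
C(b, z) = 6
(C(5, 6)*(-17))*(-15) = (6*(-17))*(-15) = -102*(-15) = 1530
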